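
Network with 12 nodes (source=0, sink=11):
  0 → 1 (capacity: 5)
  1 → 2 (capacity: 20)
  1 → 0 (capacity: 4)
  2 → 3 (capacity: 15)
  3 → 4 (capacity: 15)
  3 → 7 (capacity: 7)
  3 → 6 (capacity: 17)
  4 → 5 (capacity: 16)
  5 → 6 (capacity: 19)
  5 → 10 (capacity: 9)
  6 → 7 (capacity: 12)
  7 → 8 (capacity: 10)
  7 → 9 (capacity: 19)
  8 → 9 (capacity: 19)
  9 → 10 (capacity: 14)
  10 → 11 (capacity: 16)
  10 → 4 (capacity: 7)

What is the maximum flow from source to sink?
Maximum flow = 5

Max flow: 5

Flow assignment:
  0 → 1: 5/5
  1 → 2: 5/20
  2 → 3: 5/15
  3 → 4: 5/15
  4 → 5: 5/16
  5 → 10: 5/9
  10 → 11: 5/16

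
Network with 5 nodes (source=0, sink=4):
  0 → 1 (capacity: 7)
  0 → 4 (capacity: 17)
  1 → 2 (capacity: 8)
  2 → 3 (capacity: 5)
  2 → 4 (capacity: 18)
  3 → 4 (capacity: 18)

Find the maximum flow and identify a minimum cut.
Max flow = 24, Min cut edges: (0,1), (0,4)

Maximum flow: 24
Minimum cut: (0,1), (0,4)
Partition: S = [0], T = [1, 2, 3, 4]

Max-flow min-cut theorem verified: both equal 24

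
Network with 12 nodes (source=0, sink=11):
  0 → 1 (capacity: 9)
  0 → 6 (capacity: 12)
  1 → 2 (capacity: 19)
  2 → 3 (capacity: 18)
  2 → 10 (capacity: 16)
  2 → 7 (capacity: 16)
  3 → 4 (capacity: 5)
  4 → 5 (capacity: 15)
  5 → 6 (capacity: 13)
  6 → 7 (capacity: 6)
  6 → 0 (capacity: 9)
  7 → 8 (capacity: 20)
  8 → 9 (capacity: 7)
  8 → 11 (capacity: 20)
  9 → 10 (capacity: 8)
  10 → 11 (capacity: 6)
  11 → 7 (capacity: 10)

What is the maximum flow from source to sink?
Maximum flow = 15

Max flow: 15

Flow assignment:
  0 → 1: 9/9
  0 → 6: 6/12
  1 → 2: 9/19
  2 → 10: 6/16
  2 → 7: 3/16
  6 → 7: 6/6
  7 → 8: 9/20
  8 → 11: 9/20
  10 → 11: 6/6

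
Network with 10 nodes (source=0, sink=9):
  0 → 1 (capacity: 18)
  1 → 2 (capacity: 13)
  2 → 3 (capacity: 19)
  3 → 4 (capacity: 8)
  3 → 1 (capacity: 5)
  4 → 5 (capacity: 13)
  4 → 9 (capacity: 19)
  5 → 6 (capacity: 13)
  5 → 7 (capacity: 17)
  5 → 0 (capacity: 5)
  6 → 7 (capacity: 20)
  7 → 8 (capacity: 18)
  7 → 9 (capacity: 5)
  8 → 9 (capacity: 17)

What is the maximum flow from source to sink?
Maximum flow = 8

Max flow: 8

Flow assignment:
  0 → 1: 8/18
  1 → 2: 13/13
  2 → 3: 13/19
  3 → 4: 8/8
  3 → 1: 5/5
  4 → 9: 8/19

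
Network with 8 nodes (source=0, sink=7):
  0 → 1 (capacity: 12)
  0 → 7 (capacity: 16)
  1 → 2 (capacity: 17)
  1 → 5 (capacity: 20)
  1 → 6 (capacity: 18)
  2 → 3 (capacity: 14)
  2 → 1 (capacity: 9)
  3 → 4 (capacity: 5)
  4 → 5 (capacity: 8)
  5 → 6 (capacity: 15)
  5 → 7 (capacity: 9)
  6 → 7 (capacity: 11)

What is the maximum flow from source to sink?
Maximum flow = 28

Max flow: 28

Flow assignment:
  0 → 1: 12/12
  0 → 7: 16/16
  1 → 5: 12/20
  5 → 6: 3/15
  5 → 7: 9/9
  6 → 7: 3/11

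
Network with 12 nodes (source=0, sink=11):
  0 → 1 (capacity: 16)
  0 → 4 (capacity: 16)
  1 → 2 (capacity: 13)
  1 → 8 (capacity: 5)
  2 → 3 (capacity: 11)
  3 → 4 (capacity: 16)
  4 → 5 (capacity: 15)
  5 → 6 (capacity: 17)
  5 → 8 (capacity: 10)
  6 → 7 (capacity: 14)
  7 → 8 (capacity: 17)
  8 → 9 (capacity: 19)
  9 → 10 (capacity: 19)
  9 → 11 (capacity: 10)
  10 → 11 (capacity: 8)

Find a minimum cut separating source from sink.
Min cut value = 18, edges: (9,11), (10,11)

Min cut value: 18
Partition: S = [0, 1, 2, 3, 4, 5, 6, 7, 8, 9, 10], T = [11]
Cut edges: (9,11), (10,11)

By max-flow min-cut theorem, max flow = min cut = 18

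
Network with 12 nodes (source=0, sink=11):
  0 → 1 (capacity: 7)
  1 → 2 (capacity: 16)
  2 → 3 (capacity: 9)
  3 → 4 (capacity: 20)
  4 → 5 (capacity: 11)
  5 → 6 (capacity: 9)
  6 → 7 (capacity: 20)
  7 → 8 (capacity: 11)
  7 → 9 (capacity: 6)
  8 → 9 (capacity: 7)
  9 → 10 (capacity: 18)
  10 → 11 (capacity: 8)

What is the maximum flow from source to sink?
Maximum flow = 7

Max flow: 7

Flow assignment:
  0 → 1: 7/7
  1 → 2: 7/16
  2 → 3: 7/9
  3 → 4: 7/20
  4 → 5: 7/11
  5 → 6: 7/9
  6 → 7: 7/20
  7 → 8: 1/11
  7 → 9: 6/6
  8 → 9: 1/7
  9 → 10: 7/18
  10 → 11: 7/8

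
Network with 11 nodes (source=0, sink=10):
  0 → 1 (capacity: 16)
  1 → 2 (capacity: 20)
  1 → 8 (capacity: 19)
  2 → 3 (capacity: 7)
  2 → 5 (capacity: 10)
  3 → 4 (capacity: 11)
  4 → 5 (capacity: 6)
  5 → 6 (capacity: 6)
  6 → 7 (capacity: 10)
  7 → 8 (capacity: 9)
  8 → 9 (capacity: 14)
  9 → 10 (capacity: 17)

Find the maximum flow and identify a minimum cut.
Max flow = 14, Min cut edges: (8,9)

Maximum flow: 14
Minimum cut: (8,9)
Partition: S = [0, 1, 2, 3, 4, 5, 6, 7, 8], T = [9, 10]

Max-flow min-cut theorem verified: both equal 14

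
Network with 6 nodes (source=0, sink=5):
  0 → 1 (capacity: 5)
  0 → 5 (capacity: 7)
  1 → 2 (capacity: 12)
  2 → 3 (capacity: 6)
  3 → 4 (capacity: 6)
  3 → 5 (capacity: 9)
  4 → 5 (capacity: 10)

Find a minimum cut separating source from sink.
Min cut value = 12, edges: (0,1), (0,5)

Min cut value: 12
Partition: S = [0], T = [1, 2, 3, 4, 5]
Cut edges: (0,1), (0,5)

By max-flow min-cut theorem, max flow = min cut = 12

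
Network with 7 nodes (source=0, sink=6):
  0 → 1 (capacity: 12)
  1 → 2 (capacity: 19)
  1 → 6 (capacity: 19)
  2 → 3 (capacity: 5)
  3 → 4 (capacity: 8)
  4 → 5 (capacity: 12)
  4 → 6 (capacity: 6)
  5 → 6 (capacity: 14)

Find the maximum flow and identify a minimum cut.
Max flow = 12, Min cut edges: (0,1)

Maximum flow: 12
Minimum cut: (0,1)
Partition: S = [0], T = [1, 2, 3, 4, 5, 6]

Max-flow min-cut theorem verified: both equal 12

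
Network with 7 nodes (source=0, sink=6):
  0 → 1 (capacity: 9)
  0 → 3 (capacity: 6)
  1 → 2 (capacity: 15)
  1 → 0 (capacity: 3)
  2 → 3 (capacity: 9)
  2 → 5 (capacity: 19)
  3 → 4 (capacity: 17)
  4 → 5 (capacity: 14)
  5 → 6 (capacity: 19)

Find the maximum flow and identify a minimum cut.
Max flow = 15, Min cut edges: (0,1), (0,3)

Maximum flow: 15
Minimum cut: (0,1), (0,3)
Partition: S = [0], T = [1, 2, 3, 4, 5, 6]

Max-flow min-cut theorem verified: both equal 15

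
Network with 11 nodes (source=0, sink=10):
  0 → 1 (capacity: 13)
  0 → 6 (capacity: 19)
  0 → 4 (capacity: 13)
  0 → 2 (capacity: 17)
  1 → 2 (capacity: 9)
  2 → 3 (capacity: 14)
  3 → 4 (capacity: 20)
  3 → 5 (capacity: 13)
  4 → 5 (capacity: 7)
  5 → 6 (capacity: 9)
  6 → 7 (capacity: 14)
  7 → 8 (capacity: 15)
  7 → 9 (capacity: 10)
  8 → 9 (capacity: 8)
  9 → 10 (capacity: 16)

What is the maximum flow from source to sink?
Maximum flow = 14

Max flow: 14

Flow assignment:
  0 → 1: 9/13
  0 → 6: 5/19
  1 → 2: 9/9
  2 → 3: 9/14
  3 → 5: 9/13
  5 → 6: 9/9
  6 → 7: 14/14
  7 → 8: 4/15
  7 → 9: 10/10
  8 → 9: 4/8
  9 → 10: 14/16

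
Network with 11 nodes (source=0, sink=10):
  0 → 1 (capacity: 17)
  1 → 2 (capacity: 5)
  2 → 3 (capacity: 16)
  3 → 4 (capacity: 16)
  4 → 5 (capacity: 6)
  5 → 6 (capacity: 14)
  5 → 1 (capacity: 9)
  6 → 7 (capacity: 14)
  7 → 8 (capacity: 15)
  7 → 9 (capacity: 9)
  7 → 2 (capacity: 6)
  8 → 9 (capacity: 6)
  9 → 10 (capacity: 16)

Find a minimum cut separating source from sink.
Min cut value = 5, edges: (1,2)

Min cut value: 5
Partition: S = [0, 1], T = [2, 3, 4, 5, 6, 7, 8, 9, 10]
Cut edges: (1,2)

By max-flow min-cut theorem, max flow = min cut = 5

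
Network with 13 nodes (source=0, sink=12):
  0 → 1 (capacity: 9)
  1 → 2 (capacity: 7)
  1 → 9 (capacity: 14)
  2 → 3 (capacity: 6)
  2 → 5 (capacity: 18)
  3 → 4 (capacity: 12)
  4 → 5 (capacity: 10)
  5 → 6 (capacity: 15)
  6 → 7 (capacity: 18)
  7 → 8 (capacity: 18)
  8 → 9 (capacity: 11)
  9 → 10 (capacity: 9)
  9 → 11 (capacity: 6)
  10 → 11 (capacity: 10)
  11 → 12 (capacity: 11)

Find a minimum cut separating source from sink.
Min cut value = 9, edges: (0,1)

Min cut value: 9
Partition: S = [0], T = [1, 2, 3, 4, 5, 6, 7, 8, 9, 10, 11, 12]
Cut edges: (0,1)

By max-flow min-cut theorem, max flow = min cut = 9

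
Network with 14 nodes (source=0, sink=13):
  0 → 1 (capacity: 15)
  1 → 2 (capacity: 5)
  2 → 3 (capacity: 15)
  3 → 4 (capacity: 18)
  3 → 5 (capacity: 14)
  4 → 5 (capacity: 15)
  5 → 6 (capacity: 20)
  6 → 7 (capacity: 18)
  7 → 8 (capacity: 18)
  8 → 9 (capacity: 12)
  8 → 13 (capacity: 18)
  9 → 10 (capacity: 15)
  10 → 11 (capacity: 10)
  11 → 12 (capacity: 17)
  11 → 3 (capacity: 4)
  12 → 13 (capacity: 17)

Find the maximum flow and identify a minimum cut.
Max flow = 5, Min cut edges: (1,2)

Maximum flow: 5
Minimum cut: (1,2)
Partition: S = [0, 1], T = [2, 3, 4, 5, 6, 7, 8, 9, 10, 11, 12, 13]

Max-flow min-cut theorem verified: both equal 5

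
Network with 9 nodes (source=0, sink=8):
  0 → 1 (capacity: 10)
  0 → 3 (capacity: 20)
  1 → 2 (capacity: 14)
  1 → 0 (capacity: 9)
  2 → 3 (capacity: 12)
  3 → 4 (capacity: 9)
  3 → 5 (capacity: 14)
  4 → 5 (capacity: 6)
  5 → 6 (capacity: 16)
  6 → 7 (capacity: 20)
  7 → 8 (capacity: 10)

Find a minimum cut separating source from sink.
Min cut value = 10, edges: (7,8)

Min cut value: 10
Partition: S = [0, 1, 2, 3, 4, 5, 6, 7], T = [8]
Cut edges: (7,8)

By max-flow min-cut theorem, max flow = min cut = 10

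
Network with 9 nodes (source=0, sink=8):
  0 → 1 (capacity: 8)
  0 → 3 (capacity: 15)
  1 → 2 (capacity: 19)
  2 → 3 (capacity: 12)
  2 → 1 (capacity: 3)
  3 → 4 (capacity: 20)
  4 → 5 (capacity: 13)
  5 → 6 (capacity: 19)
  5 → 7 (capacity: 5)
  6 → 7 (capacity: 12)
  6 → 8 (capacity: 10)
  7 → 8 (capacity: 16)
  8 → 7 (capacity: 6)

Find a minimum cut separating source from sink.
Min cut value = 13, edges: (4,5)

Min cut value: 13
Partition: S = [0, 1, 2, 3, 4], T = [5, 6, 7, 8]
Cut edges: (4,5)

By max-flow min-cut theorem, max flow = min cut = 13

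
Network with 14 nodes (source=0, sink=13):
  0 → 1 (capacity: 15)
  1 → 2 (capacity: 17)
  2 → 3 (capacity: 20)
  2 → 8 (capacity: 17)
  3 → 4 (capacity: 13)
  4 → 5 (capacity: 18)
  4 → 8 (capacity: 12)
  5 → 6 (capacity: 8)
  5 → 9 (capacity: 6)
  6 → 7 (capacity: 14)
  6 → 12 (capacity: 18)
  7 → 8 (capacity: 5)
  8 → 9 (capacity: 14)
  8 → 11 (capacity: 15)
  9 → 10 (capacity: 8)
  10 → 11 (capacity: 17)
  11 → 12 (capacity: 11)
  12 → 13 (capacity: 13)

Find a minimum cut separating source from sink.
Min cut value = 13, edges: (12,13)

Min cut value: 13
Partition: S = [0, 1, 2, 3, 4, 5, 6, 7, 8, 9, 10, 11, 12], T = [13]
Cut edges: (12,13)

By max-flow min-cut theorem, max flow = min cut = 13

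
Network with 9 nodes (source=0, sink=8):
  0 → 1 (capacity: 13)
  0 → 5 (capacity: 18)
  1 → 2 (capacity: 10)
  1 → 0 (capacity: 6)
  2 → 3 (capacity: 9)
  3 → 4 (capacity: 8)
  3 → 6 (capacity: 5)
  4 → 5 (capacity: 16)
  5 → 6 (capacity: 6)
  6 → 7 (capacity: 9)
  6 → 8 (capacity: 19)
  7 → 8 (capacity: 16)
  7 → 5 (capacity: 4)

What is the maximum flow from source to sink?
Maximum flow = 11

Max flow: 11

Flow assignment:
  0 → 1: 9/13
  0 → 5: 2/18
  1 → 2: 9/10
  2 → 3: 9/9
  3 → 4: 4/8
  3 → 6: 5/5
  4 → 5: 4/16
  5 → 6: 6/6
  6 → 8: 11/19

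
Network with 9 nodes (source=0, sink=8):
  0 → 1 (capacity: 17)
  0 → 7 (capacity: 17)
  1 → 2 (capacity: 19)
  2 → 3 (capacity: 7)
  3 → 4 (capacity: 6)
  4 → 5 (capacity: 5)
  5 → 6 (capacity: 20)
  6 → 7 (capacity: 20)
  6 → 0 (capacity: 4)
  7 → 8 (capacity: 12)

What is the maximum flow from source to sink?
Maximum flow = 12

Max flow: 12

Flow assignment:
  0 → 1: 5/17
  0 → 7: 11/17
  1 → 2: 5/19
  2 → 3: 5/7
  3 → 4: 5/6
  4 → 5: 5/5
  5 → 6: 5/20
  6 → 7: 1/20
  6 → 0: 4/4
  7 → 8: 12/12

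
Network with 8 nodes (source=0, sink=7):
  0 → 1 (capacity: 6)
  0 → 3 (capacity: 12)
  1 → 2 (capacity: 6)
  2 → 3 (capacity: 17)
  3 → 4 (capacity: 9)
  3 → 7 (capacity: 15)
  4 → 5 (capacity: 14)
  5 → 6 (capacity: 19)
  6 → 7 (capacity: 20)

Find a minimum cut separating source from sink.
Min cut value = 18, edges: (0,3), (1,2)

Min cut value: 18
Partition: S = [0, 1], T = [2, 3, 4, 5, 6, 7]
Cut edges: (0,3), (1,2)

By max-flow min-cut theorem, max flow = min cut = 18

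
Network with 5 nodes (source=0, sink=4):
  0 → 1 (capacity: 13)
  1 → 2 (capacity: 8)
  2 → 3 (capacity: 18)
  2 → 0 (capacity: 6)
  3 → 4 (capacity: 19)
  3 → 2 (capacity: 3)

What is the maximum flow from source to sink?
Maximum flow = 8

Max flow: 8

Flow assignment:
  0 → 1: 8/13
  1 → 2: 8/8
  2 → 3: 8/18
  3 → 4: 8/19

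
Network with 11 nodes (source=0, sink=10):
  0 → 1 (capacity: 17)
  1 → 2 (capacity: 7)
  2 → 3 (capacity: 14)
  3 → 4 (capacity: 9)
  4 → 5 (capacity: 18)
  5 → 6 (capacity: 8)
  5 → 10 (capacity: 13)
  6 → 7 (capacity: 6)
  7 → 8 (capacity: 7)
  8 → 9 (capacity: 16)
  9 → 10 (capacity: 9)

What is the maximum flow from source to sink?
Maximum flow = 7

Max flow: 7

Flow assignment:
  0 → 1: 7/17
  1 → 2: 7/7
  2 → 3: 7/14
  3 → 4: 7/9
  4 → 5: 7/18
  5 → 10: 7/13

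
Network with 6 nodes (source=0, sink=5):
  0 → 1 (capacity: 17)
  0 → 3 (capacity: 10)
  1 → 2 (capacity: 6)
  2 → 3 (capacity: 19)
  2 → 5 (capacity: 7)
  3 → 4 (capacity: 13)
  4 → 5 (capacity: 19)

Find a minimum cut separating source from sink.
Min cut value = 16, edges: (0,3), (1,2)

Min cut value: 16
Partition: S = [0, 1], T = [2, 3, 4, 5]
Cut edges: (0,3), (1,2)

By max-flow min-cut theorem, max flow = min cut = 16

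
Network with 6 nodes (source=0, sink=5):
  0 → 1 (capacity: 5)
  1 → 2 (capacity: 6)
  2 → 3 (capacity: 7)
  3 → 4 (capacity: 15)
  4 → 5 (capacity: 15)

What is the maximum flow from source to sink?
Maximum flow = 5

Max flow: 5

Flow assignment:
  0 → 1: 5/5
  1 → 2: 5/6
  2 → 3: 5/7
  3 → 4: 5/15
  4 → 5: 5/15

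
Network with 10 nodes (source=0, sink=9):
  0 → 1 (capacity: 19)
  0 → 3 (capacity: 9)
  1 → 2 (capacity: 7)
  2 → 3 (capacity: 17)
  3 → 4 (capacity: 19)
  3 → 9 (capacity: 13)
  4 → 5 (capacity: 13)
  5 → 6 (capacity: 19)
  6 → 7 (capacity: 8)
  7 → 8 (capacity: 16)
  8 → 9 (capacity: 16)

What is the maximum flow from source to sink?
Maximum flow = 16

Max flow: 16

Flow assignment:
  0 → 1: 7/19
  0 → 3: 9/9
  1 → 2: 7/7
  2 → 3: 7/17
  3 → 4: 3/19
  3 → 9: 13/13
  4 → 5: 3/13
  5 → 6: 3/19
  6 → 7: 3/8
  7 → 8: 3/16
  8 → 9: 3/16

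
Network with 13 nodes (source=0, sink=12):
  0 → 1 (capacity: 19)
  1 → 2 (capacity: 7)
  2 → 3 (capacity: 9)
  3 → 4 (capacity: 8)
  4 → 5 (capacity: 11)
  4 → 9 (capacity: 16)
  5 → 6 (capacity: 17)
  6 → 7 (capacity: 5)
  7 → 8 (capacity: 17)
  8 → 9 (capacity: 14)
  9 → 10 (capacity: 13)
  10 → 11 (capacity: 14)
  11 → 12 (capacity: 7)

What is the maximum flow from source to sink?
Maximum flow = 7

Max flow: 7

Flow assignment:
  0 → 1: 7/19
  1 → 2: 7/7
  2 → 3: 7/9
  3 → 4: 7/8
  4 → 9: 7/16
  9 → 10: 7/13
  10 → 11: 7/14
  11 → 12: 7/7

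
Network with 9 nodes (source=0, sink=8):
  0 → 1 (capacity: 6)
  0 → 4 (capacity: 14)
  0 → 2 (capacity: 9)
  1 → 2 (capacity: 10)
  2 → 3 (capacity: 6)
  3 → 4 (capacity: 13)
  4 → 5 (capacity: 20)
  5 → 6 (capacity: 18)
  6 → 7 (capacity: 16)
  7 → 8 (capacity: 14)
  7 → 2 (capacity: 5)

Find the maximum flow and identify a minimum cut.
Max flow = 14, Min cut edges: (7,8)

Maximum flow: 14
Minimum cut: (7,8)
Partition: S = [0, 1, 2, 3, 4, 5, 6, 7], T = [8]

Max-flow min-cut theorem verified: both equal 14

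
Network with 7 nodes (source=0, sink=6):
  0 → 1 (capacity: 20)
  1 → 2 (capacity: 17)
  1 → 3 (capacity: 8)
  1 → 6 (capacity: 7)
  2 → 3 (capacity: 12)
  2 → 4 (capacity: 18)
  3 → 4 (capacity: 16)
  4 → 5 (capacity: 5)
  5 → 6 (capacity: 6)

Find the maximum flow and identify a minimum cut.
Max flow = 12, Min cut edges: (1,6), (4,5)

Maximum flow: 12
Minimum cut: (1,6), (4,5)
Partition: S = [0, 1, 2, 3, 4], T = [5, 6]

Max-flow min-cut theorem verified: both equal 12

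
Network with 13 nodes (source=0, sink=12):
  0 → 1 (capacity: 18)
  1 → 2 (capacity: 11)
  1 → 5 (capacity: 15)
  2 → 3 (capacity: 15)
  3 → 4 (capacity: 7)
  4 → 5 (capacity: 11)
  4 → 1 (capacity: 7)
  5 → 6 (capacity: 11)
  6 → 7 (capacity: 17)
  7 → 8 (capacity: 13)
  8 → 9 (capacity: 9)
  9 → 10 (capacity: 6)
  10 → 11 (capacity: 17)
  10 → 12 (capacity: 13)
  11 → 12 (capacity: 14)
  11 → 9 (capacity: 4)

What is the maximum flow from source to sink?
Maximum flow = 6

Max flow: 6

Flow assignment:
  0 → 1: 6/18
  1 → 2: 3/11
  1 → 5: 6/15
  2 → 3: 3/15
  3 → 4: 3/7
  4 → 1: 3/7
  5 → 6: 6/11
  6 → 7: 6/17
  7 → 8: 6/13
  8 → 9: 6/9
  9 → 10: 6/6
  10 → 12: 6/13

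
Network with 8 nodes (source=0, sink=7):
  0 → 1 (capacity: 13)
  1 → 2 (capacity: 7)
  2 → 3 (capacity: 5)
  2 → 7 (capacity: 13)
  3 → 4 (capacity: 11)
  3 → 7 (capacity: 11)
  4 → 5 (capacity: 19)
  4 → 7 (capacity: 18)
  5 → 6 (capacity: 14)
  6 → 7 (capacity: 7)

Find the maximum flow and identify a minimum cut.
Max flow = 7, Min cut edges: (1,2)

Maximum flow: 7
Minimum cut: (1,2)
Partition: S = [0, 1], T = [2, 3, 4, 5, 6, 7]

Max-flow min-cut theorem verified: both equal 7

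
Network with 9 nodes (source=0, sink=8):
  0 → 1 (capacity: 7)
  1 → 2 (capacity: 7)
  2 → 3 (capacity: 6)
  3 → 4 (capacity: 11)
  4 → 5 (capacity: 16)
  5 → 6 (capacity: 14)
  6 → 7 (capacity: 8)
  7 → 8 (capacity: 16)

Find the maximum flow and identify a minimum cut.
Max flow = 6, Min cut edges: (2,3)

Maximum flow: 6
Minimum cut: (2,3)
Partition: S = [0, 1, 2], T = [3, 4, 5, 6, 7, 8]

Max-flow min-cut theorem verified: both equal 6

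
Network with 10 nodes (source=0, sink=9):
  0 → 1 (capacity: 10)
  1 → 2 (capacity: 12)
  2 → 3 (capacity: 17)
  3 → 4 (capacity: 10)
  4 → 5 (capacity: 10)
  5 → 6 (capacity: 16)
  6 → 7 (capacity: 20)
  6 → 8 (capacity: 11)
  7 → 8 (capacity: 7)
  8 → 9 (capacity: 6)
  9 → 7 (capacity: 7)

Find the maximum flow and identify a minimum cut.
Max flow = 6, Min cut edges: (8,9)

Maximum flow: 6
Minimum cut: (8,9)
Partition: S = [0, 1, 2, 3, 4, 5, 6, 7, 8], T = [9]

Max-flow min-cut theorem verified: both equal 6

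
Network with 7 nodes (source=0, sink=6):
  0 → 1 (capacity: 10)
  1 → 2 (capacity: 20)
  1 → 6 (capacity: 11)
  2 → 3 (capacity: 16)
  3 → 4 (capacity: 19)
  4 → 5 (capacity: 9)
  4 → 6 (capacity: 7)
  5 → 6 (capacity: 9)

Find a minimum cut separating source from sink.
Min cut value = 10, edges: (0,1)

Min cut value: 10
Partition: S = [0], T = [1, 2, 3, 4, 5, 6]
Cut edges: (0,1)

By max-flow min-cut theorem, max flow = min cut = 10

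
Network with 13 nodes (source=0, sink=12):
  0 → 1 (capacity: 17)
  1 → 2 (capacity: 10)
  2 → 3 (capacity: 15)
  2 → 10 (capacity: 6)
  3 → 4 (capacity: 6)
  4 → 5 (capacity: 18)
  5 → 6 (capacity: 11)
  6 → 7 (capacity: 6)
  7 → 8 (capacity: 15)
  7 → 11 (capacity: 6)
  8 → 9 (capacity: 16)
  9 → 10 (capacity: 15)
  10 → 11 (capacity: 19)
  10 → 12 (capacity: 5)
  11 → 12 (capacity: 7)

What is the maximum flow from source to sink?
Maximum flow = 10

Max flow: 10

Flow assignment:
  0 → 1: 10/17
  1 → 2: 10/10
  2 → 3: 4/15
  2 → 10: 6/6
  3 → 4: 4/6
  4 → 5: 4/18
  5 → 6: 4/11
  6 → 7: 4/6
  7 → 11: 4/6
  10 → 11: 1/19
  10 → 12: 5/5
  11 → 12: 5/7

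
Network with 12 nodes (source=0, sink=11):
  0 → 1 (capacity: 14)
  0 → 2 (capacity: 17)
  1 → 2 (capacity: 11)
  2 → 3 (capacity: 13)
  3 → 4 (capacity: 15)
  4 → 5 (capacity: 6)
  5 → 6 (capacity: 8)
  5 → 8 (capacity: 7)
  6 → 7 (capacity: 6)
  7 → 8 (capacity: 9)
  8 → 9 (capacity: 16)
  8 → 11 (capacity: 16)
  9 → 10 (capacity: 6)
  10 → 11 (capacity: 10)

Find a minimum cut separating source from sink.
Min cut value = 6, edges: (4,5)

Min cut value: 6
Partition: S = [0, 1, 2, 3, 4], T = [5, 6, 7, 8, 9, 10, 11]
Cut edges: (4,5)

By max-flow min-cut theorem, max flow = min cut = 6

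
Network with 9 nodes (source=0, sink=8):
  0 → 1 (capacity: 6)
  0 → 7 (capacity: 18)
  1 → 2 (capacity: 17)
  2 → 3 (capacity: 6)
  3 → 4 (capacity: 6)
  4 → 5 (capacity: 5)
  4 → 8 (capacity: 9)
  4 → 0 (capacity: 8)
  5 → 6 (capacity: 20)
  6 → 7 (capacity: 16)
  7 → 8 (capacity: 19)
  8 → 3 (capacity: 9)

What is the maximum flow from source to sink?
Maximum flow = 24

Max flow: 24

Flow assignment:
  0 → 1: 6/6
  0 → 7: 18/18
  1 → 2: 6/17
  2 → 3: 6/6
  3 → 4: 6/6
  4 → 8: 6/9
  7 → 8: 18/19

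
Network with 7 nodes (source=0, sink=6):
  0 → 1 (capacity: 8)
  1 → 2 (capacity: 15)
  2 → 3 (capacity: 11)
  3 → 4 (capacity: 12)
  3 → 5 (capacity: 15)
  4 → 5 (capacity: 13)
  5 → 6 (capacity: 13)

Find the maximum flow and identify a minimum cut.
Max flow = 8, Min cut edges: (0,1)

Maximum flow: 8
Minimum cut: (0,1)
Partition: S = [0], T = [1, 2, 3, 4, 5, 6]

Max-flow min-cut theorem verified: both equal 8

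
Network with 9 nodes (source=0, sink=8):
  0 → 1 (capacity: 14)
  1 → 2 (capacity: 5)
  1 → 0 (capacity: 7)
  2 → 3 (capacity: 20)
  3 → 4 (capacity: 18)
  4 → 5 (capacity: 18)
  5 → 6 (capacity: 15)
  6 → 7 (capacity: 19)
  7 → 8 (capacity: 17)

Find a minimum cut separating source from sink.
Min cut value = 5, edges: (1,2)

Min cut value: 5
Partition: S = [0, 1], T = [2, 3, 4, 5, 6, 7, 8]
Cut edges: (1,2)

By max-flow min-cut theorem, max flow = min cut = 5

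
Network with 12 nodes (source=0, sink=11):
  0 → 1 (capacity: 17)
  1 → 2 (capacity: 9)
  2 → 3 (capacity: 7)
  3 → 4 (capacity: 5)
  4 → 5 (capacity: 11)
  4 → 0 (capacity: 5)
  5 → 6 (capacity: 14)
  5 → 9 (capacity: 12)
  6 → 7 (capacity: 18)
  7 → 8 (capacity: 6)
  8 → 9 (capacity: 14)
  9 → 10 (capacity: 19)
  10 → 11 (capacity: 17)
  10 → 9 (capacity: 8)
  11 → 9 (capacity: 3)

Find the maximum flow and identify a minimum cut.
Max flow = 5, Min cut edges: (3,4)

Maximum flow: 5
Minimum cut: (3,4)
Partition: S = [0, 1, 2, 3], T = [4, 5, 6, 7, 8, 9, 10, 11]

Max-flow min-cut theorem verified: both equal 5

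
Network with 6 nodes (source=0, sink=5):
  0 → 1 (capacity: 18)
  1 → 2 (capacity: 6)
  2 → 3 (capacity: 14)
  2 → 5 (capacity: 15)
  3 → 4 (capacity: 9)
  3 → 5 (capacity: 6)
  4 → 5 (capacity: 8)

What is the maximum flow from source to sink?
Maximum flow = 6

Max flow: 6

Flow assignment:
  0 → 1: 6/18
  1 → 2: 6/6
  2 → 5: 6/15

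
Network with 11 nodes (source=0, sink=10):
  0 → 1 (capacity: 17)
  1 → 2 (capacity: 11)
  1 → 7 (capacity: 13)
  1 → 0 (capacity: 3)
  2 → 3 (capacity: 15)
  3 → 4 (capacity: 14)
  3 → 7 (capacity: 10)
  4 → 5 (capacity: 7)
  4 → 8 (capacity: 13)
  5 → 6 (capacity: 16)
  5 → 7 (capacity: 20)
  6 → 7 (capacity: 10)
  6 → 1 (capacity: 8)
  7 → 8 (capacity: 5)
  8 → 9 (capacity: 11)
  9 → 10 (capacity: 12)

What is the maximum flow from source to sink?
Maximum flow = 11

Max flow: 11

Flow assignment:
  0 → 1: 11/17
  1 → 2: 11/11
  2 → 3: 11/15
  3 → 4: 11/14
  4 → 8: 11/13
  8 → 9: 11/11
  9 → 10: 11/12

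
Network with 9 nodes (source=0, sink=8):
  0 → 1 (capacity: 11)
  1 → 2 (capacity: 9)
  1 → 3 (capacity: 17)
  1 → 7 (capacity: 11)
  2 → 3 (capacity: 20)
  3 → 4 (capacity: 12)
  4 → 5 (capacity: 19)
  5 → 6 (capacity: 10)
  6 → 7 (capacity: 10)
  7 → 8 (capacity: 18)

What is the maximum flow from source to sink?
Maximum flow = 11

Max flow: 11

Flow assignment:
  0 → 1: 11/11
  1 → 7: 11/11
  7 → 8: 11/18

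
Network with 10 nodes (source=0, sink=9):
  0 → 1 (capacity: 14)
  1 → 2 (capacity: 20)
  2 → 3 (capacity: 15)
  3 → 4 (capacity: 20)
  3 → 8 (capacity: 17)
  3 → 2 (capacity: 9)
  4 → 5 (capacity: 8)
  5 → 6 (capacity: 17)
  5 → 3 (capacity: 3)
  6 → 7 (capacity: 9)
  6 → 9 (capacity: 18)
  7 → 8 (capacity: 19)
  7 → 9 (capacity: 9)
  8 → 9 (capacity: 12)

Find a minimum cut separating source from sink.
Min cut value = 14, edges: (0,1)

Min cut value: 14
Partition: S = [0], T = [1, 2, 3, 4, 5, 6, 7, 8, 9]
Cut edges: (0,1)

By max-flow min-cut theorem, max flow = min cut = 14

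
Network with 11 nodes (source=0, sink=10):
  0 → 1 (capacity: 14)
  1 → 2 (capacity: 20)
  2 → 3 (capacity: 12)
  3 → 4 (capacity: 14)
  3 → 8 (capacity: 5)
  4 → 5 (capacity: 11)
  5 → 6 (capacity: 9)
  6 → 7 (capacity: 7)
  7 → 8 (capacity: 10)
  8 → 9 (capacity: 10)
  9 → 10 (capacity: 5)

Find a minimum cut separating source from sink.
Min cut value = 5, edges: (9,10)

Min cut value: 5
Partition: S = [0, 1, 2, 3, 4, 5, 6, 7, 8, 9], T = [10]
Cut edges: (9,10)

By max-flow min-cut theorem, max flow = min cut = 5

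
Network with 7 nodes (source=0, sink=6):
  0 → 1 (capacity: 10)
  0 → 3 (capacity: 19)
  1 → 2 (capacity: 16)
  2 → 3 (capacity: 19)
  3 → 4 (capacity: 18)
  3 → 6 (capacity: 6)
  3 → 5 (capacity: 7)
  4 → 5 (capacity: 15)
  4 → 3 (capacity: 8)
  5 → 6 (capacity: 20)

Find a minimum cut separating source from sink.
Min cut value = 26, edges: (3,6), (5,6)

Min cut value: 26
Partition: S = [0, 1, 2, 3, 4, 5], T = [6]
Cut edges: (3,6), (5,6)

By max-flow min-cut theorem, max flow = min cut = 26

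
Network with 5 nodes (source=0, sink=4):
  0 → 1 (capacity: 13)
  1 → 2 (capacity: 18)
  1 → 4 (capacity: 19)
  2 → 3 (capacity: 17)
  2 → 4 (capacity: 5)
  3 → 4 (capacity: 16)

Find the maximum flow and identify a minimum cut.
Max flow = 13, Min cut edges: (0,1)

Maximum flow: 13
Minimum cut: (0,1)
Partition: S = [0], T = [1, 2, 3, 4]

Max-flow min-cut theorem verified: both equal 13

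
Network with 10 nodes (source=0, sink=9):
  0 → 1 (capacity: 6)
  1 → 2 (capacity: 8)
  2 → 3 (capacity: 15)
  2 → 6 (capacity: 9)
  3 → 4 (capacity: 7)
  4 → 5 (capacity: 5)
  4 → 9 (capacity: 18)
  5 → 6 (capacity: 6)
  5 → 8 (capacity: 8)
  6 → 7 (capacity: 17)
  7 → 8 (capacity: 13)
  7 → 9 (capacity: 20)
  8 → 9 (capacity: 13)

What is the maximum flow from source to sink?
Maximum flow = 6

Max flow: 6

Flow assignment:
  0 → 1: 6/6
  1 → 2: 6/8
  2 → 3: 6/15
  3 → 4: 6/7
  4 → 9: 6/18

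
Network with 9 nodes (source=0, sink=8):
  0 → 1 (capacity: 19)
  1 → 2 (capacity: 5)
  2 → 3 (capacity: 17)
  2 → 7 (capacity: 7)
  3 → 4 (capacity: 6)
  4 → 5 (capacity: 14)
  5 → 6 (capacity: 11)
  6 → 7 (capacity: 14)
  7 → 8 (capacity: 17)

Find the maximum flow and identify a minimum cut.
Max flow = 5, Min cut edges: (1,2)

Maximum flow: 5
Minimum cut: (1,2)
Partition: S = [0, 1], T = [2, 3, 4, 5, 6, 7, 8]

Max-flow min-cut theorem verified: both equal 5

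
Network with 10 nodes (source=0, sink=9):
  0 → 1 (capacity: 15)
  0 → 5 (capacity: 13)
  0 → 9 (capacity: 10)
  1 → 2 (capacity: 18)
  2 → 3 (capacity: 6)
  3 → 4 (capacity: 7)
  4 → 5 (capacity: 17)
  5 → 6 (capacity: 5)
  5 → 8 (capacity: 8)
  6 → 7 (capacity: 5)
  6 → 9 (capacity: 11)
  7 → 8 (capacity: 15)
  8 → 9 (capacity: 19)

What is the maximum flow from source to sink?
Maximum flow = 23

Max flow: 23

Flow assignment:
  0 → 1: 6/15
  0 → 5: 7/13
  0 → 9: 10/10
  1 → 2: 6/18
  2 → 3: 6/6
  3 → 4: 6/7
  4 → 5: 6/17
  5 → 6: 5/5
  5 → 8: 8/8
  6 → 9: 5/11
  8 → 9: 8/19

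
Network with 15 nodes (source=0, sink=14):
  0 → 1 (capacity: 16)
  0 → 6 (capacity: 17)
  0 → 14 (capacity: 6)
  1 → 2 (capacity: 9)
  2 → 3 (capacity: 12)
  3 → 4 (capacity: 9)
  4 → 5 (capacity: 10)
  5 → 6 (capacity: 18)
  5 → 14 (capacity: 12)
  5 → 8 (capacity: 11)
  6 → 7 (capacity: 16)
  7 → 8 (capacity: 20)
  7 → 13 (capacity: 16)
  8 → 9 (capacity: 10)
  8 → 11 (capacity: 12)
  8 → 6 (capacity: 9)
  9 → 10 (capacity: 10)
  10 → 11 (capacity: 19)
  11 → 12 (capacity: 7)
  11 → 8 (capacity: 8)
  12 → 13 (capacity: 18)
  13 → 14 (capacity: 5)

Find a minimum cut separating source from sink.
Min cut value = 20, edges: (0,14), (3,4), (13,14)

Min cut value: 20
Partition: S = [0, 1, 2, 3, 6, 7, 8, 9, 10, 11, 12, 13], T = [4, 5, 14]
Cut edges: (0,14), (3,4), (13,14)

By max-flow min-cut theorem, max flow = min cut = 20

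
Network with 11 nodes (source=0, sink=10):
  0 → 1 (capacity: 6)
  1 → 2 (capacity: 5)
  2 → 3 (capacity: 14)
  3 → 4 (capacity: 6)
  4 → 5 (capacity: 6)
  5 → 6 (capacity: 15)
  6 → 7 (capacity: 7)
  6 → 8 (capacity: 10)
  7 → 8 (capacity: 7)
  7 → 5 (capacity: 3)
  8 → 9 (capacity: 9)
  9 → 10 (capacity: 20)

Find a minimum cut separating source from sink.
Min cut value = 5, edges: (1,2)

Min cut value: 5
Partition: S = [0, 1], T = [2, 3, 4, 5, 6, 7, 8, 9, 10]
Cut edges: (1,2)

By max-flow min-cut theorem, max flow = min cut = 5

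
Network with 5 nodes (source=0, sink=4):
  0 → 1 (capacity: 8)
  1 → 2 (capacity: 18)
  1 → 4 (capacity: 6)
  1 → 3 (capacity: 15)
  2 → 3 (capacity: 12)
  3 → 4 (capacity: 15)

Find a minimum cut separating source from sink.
Min cut value = 8, edges: (0,1)

Min cut value: 8
Partition: S = [0], T = [1, 2, 3, 4]
Cut edges: (0,1)

By max-flow min-cut theorem, max flow = min cut = 8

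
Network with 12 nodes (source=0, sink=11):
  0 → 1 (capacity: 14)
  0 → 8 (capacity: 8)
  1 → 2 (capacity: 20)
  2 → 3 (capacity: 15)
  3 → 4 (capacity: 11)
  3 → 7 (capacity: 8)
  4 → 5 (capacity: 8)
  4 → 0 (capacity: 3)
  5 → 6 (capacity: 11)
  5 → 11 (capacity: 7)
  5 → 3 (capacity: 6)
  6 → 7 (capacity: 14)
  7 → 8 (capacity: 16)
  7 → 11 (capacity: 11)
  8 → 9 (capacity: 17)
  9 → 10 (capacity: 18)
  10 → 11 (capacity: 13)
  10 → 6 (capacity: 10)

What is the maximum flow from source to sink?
Maximum flow = 22

Max flow: 22

Flow assignment:
  0 → 1: 14/14
  0 → 8: 8/8
  1 → 2: 14/20
  2 → 3: 14/15
  3 → 4: 6/11
  3 → 7: 8/8
  4 → 5: 6/8
  5 → 11: 6/7
  7 → 11: 8/11
  8 → 9: 8/17
  9 → 10: 8/18
  10 → 11: 8/13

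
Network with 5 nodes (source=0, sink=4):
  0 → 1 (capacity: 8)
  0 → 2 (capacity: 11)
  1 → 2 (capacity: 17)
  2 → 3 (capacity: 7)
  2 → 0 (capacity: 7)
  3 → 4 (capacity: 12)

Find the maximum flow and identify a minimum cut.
Max flow = 7, Min cut edges: (2,3)

Maximum flow: 7
Minimum cut: (2,3)
Partition: S = [0, 1, 2], T = [3, 4]

Max-flow min-cut theorem verified: both equal 7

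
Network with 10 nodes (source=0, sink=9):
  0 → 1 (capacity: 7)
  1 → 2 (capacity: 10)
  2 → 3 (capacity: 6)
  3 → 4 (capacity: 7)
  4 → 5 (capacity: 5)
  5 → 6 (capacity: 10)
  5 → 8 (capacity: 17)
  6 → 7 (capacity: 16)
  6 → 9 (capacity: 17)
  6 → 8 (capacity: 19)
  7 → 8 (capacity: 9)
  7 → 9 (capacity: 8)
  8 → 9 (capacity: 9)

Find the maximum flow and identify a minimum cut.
Max flow = 5, Min cut edges: (4,5)

Maximum flow: 5
Minimum cut: (4,5)
Partition: S = [0, 1, 2, 3, 4], T = [5, 6, 7, 8, 9]

Max-flow min-cut theorem verified: both equal 5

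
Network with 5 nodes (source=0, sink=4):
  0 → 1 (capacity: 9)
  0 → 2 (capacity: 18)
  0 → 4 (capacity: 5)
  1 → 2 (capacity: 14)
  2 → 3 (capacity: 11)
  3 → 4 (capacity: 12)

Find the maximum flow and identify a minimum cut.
Max flow = 16, Min cut edges: (0,4), (2,3)

Maximum flow: 16
Minimum cut: (0,4), (2,3)
Partition: S = [0, 1, 2], T = [3, 4]

Max-flow min-cut theorem verified: both equal 16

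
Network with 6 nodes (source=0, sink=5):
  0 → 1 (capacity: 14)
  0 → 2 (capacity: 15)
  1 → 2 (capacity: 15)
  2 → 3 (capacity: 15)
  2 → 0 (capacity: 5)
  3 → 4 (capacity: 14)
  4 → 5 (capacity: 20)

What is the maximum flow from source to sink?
Maximum flow = 14

Max flow: 14

Flow assignment:
  0 → 1: 14/14
  1 → 2: 14/15
  2 → 3: 14/15
  3 → 4: 14/14
  4 → 5: 14/20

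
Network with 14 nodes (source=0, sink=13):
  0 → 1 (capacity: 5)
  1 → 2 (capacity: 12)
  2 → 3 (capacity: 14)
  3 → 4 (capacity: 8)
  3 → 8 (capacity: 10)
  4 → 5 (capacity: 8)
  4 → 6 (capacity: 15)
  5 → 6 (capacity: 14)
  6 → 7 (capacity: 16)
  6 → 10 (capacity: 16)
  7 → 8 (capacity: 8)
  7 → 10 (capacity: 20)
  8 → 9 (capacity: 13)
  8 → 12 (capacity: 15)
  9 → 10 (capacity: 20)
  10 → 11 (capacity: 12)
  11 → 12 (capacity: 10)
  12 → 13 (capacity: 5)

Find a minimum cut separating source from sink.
Min cut value = 5, edges: (12,13)

Min cut value: 5
Partition: S = [0, 1, 2, 3, 4, 5, 6, 7, 8, 9, 10, 11, 12], T = [13]
Cut edges: (12,13)

By max-flow min-cut theorem, max flow = min cut = 5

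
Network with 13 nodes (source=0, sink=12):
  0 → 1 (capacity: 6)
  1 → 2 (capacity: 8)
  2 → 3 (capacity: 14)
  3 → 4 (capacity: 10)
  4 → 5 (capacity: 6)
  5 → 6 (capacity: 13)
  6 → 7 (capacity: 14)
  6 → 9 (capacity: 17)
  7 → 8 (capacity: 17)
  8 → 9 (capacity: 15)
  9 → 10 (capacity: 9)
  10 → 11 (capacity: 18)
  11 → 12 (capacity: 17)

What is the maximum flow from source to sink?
Maximum flow = 6

Max flow: 6

Flow assignment:
  0 → 1: 6/6
  1 → 2: 6/8
  2 → 3: 6/14
  3 → 4: 6/10
  4 → 5: 6/6
  5 → 6: 6/13
  6 → 9: 6/17
  9 → 10: 6/9
  10 → 11: 6/18
  11 → 12: 6/17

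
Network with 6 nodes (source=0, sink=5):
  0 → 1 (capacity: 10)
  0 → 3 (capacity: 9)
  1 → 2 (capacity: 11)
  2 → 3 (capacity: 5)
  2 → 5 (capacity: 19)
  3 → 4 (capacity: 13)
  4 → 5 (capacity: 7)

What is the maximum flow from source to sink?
Maximum flow = 17

Max flow: 17

Flow assignment:
  0 → 1: 10/10
  0 → 3: 7/9
  1 → 2: 10/11
  2 → 5: 10/19
  3 → 4: 7/13
  4 → 5: 7/7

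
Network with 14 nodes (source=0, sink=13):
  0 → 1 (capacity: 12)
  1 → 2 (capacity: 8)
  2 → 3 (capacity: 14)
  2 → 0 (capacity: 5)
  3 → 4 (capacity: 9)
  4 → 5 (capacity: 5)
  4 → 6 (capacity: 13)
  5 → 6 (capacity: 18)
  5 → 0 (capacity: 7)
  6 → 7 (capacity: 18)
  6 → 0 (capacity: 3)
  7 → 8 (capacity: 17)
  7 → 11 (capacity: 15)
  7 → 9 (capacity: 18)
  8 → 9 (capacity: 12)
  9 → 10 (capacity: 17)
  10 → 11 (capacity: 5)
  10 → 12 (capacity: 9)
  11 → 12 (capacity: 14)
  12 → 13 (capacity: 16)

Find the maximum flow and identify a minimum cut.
Max flow = 8, Min cut edges: (1,2)

Maximum flow: 8
Minimum cut: (1,2)
Partition: S = [0, 1], T = [2, 3, 4, 5, 6, 7, 8, 9, 10, 11, 12, 13]

Max-flow min-cut theorem verified: both equal 8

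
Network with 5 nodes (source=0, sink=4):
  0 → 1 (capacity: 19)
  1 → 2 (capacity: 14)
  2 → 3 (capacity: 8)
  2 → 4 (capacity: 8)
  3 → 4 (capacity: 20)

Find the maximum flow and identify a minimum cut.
Max flow = 14, Min cut edges: (1,2)

Maximum flow: 14
Minimum cut: (1,2)
Partition: S = [0, 1], T = [2, 3, 4]

Max-flow min-cut theorem verified: both equal 14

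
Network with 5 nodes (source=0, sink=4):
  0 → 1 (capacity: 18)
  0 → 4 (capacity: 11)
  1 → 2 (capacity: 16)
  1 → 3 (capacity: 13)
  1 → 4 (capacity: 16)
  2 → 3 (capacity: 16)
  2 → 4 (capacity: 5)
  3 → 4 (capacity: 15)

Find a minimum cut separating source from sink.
Min cut value = 29, edges: (0,1), (0,4)

Min cut value: 29
Partition: S = [0], T = [1, 2, 3, 4]
Cut edges: (0,1), (0,4)

By max-flow min-cut theorem, max flow = min cut = 29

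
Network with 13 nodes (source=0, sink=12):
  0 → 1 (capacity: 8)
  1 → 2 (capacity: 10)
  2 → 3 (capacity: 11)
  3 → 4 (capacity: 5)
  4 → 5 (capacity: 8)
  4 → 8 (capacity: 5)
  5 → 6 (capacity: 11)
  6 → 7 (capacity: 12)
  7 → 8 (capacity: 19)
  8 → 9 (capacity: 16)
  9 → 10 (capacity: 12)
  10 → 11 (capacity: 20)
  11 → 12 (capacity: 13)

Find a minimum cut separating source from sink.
Min cut value = 5, edges: (3,4)

Min cut value: 5
Partition: S = [0, 1, 2, 3], T = [4, 5, 6, 7, 8, 9, 10, 11, 12]
Cut edges: (3,4)

By max-flow min-cut theorem, max flow = min cut = 5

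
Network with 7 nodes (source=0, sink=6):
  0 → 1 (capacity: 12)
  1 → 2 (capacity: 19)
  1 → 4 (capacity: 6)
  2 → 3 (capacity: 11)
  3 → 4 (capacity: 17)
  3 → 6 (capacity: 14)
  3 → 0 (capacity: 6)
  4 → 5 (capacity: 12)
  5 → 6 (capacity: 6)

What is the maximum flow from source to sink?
Maximum flow = 12

Max flow: 12

Flow assignment:
  0 → 1: 12/12
  1 → 2: 11/19
  1 → 4: 1/6
  2 → 3: 11/11
  3 → 6: 11/14
  4 → 5: 1/12
  5 → 6: 1/6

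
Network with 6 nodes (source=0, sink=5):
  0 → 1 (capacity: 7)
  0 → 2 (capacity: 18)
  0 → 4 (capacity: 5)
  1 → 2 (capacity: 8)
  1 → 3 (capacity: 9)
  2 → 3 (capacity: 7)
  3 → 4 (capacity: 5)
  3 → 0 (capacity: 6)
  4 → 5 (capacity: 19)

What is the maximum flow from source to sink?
Maximum flow = 10

Max flow: 10

Flow assignment:
  0 → 2: 7/18
  0 → 4: 5/5
  2 → 3: 7/7
  3 → 4: 5/5
  3 → 0: 2/6
  4 → 5: 10/19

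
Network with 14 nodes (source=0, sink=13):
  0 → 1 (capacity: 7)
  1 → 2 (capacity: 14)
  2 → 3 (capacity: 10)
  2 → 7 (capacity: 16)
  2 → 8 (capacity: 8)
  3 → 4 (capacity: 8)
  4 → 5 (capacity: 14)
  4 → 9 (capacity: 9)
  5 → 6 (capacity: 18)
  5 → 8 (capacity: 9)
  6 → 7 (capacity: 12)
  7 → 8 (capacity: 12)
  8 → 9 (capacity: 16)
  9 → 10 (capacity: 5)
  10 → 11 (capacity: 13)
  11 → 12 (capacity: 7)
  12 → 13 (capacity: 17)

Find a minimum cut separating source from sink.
Min cut value = 5, edges: (9,10)

Min cut value: 5
Partition: S = [0, 1, 2, 3, 4, 5, 6, 7, 8, 9], T = [10, 11, 12, 13]
Cut edges: (9,10)

By max-flow min-cut theorem, max flow = min cut = 5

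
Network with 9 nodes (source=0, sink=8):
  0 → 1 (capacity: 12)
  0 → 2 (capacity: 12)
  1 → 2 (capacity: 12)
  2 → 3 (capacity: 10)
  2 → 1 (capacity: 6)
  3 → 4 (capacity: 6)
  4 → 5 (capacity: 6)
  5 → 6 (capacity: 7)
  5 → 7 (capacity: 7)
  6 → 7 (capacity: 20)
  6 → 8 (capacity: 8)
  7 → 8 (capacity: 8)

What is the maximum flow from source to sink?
Maximum flow = 6

Max flow: 6

Flow assignment:
  0 → 2: 6/12
  2 → 3: 6/10
  3 → 4: 6/6
  4 → 5: 6/6
  5 → 6: 6/7
  6 → 8: 6/8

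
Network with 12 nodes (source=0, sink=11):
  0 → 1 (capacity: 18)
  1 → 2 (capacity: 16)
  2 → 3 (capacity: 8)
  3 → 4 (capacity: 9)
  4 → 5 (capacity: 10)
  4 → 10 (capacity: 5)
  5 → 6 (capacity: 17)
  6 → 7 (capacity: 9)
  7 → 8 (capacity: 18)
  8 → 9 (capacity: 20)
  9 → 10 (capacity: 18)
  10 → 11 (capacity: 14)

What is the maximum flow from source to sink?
Maximum flow = 8

Max flow: 8

Flow assignment:
  0 → 1: 8/18
  1 → 2: 8/16
  2 → 3: 8/8
  3 → 4: 8/9
  4 → 5: 3/10
  4 → 10: 5/5
  5 → 6: 3/17
  6 → 7: 3/9
  7 → 8: 3/18
  8 → 9: 3/20
  9 → 10: 3/18
  10 → 11: 8/14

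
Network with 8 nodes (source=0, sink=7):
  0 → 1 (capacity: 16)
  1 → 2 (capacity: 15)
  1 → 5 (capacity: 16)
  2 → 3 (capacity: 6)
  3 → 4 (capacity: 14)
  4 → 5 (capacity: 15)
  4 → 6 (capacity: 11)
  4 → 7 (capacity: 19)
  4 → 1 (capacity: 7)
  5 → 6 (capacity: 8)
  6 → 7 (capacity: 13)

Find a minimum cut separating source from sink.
Min cut value = 14, edges: (2,3), (5,6)

Min cut value: 14
Partition: S = [0, 1, 2, 5], T = [3, 4, 6, 7]
Cut edges: (2,3), (5,6)

By max-flow min-cut theorem, max flow = min cut = 14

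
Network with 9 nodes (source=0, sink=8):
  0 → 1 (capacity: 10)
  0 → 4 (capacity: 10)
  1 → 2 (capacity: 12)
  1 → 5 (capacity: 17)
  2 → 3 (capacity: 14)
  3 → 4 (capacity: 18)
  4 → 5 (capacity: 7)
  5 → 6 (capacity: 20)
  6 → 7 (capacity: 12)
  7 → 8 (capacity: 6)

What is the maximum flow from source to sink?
Maximum flow = 6

Max flow: 6

Flow assignment:
  0 → 4: 6/10
  4 → 5: 6/7
  5 → 6: 6/20
  6 → 7: 6/12
  7 → 8: 6/6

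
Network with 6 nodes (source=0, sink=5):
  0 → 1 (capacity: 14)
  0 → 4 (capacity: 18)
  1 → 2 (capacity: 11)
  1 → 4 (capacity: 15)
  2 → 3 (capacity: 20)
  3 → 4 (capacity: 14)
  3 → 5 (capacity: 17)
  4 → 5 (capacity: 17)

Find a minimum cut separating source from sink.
Min cut value = 28, edges: (1,2), (4,5)

Min cut value: 28
Partition: S = [0, 1, 4], T = [2, 3, 5]
Cut edges: (1,2), (4,5)

By max-flow min-cut theorem, max flow = min cut = 28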